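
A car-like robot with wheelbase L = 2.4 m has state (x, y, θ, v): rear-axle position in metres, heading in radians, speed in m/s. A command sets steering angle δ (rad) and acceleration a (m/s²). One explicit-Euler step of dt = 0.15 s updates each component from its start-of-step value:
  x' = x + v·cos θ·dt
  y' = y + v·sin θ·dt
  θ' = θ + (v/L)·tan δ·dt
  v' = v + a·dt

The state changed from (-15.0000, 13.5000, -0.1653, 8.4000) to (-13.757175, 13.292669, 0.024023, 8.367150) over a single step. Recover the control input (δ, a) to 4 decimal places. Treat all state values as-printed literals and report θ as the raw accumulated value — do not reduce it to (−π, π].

a = (v'−v)/dt = (-0.032850)/0.15 = -0.2190
Δθ = θ'−θ = 0.189323;  (v·dt/L) = 8.4000·0.15/2.4 = 0.525000
tan δ = Δθ·L/(v·dt) = 0.360615  →  δ = 0.3461

δ = 0.3461, a = -0.2190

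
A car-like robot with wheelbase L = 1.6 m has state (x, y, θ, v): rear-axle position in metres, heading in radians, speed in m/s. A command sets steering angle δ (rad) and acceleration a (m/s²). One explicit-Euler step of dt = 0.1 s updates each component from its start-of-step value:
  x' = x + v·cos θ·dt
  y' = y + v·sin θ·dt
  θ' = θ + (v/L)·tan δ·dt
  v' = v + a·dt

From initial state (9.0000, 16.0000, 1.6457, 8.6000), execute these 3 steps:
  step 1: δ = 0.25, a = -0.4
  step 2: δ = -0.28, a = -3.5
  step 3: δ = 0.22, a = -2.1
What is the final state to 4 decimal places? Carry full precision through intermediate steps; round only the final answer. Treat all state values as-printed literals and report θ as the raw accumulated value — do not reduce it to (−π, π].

after step 1 (δ=0.25, a=-0.4): (8.935643, 16.857589, 1.782946, 8.560000)
after step 2 (δ=-0.28, a=-3.5): (8.755402, 17.694397, 1.629105, 8.210000)
after step 3 (δ=0.22, a=-2.1): (8.707558, 18.514002, 1.743849, 8.000000)

(8.7076, 18.5140, 1.7438, 8.0000)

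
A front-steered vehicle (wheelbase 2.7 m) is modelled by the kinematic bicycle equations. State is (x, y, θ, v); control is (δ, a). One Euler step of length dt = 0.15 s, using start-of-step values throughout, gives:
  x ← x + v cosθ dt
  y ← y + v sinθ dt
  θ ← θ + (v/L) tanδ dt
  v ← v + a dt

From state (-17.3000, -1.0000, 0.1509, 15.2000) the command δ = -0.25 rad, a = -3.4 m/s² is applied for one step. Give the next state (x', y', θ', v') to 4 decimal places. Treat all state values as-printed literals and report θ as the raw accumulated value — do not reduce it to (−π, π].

x' = -17.3000 + 15.2000·cos(0.1509)·0.15 = -15.0459
y' = -1.0000 + 15.2000·sin(0.1509)·0.15 = -0.6573
θ' = 0.1509 + (15.2000/2.7)·tan(-0.25)·0.15 = -0.0647
v' = 15.2000 − 3.4000·0.15 = 14.6900

(-15.0459, -0.6573, -0.0647, 14.6900)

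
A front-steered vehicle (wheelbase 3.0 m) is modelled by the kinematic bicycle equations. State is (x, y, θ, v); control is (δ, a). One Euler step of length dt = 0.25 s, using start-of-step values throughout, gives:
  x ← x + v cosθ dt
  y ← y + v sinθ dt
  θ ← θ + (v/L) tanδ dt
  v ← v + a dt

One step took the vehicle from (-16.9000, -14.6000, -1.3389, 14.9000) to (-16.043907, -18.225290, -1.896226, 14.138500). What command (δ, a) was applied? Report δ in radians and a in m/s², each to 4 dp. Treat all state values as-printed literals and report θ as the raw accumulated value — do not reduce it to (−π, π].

δ = -0.4219, a = -3.0460

a = (v'−v)/dt = (-0.761500)/0.25 = -3.0460
Δθ = θ'−θ = -0.557326;  (v·dt/L) = 14.9000·0.25/3.0 = 1.241667
tan δ = Δθ·L/(v·dt) = -0.448853  →  δ = -0.4219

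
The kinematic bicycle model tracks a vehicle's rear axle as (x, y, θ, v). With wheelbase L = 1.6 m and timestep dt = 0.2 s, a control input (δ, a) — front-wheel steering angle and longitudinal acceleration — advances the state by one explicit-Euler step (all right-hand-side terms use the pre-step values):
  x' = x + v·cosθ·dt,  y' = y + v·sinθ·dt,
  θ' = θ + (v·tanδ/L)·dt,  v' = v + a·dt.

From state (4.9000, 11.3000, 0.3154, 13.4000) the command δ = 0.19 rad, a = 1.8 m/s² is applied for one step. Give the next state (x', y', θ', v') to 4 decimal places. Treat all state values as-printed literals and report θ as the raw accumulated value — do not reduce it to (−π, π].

(7.4478, 12.1313, 0.6375, 13.7600)

x' = 4.9000 + 13.4000·cos(0.3154)·0.2 = 7.4478
y' = 11.3000 + 13.4000·sin(0.3154)·0.2 = 12.1313
θ' = 0.3154 + (13.4000/1.6)·tan(0.19)·0.2 = 0.6375
v' = 13.4000 + 1.8000·0.2 = 13.7600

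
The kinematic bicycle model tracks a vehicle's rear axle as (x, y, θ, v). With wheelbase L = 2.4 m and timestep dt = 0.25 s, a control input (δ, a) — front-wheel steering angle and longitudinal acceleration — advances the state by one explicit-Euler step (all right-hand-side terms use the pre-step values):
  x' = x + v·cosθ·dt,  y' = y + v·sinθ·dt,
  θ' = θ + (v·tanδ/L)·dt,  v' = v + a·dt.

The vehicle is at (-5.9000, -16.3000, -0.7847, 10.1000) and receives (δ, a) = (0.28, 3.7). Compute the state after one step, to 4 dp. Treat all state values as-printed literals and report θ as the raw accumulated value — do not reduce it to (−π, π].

x' = -5.9000 + 10.1000·cos(-0.7847)·0.25 = -4.1133
y' = -16.3000 + 10.1000·sin(-0.7847)·0.25 = -18.0842
θ' = -0.7847 + (10.1000/2.4)·tan(0.28)·0.25 = -0.4822
v' = 10.1000 + 3.7000·0.25 = 11.0250

(-4.1133, -18.0842, -0.4822, 11.0250)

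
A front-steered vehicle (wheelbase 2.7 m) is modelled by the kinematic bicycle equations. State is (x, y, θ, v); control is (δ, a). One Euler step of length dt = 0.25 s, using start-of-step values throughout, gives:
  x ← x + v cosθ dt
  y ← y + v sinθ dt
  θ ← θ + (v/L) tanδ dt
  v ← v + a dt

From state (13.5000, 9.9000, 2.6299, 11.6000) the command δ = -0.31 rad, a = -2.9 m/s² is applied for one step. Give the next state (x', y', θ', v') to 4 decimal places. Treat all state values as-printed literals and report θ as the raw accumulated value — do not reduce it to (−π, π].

x' = 13.5000 + 11.6000·cos(2.6299)·0.25 = 10.9714
y' = 9.9000 + 11.6000·sin(2.6299)·0.25 = 11.3200
θ' = 2.6299 + (11.6000/2.7)·tan(-0.31)·0.25 = 2.2858
v' = 11.6000 − 2.9000·0.25 = 10.8750

(10.9714, 11.3200, 2.2858, 10.8750)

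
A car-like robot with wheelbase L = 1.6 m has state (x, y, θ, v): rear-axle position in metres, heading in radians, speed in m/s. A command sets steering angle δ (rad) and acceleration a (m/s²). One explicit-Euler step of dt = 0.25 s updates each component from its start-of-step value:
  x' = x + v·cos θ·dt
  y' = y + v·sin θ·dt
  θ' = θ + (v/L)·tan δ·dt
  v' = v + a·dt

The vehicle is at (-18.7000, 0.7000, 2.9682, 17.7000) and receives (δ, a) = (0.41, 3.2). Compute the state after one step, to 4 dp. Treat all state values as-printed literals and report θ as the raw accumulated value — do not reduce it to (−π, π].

x' = -18.7000 + 17.7000·cos(2.9682)·0.25 = -23.0586
y' = 0.7000 + 17.7000·sin(2.9682)·0.25 = 1.4634
θ' = 2.9682 + (17.7000/1.6)·tan(0.41)·0.25 = 4.1702
v' = 17.7000 + 3.2000·0.25 = 18.5000

(-23.0586, 1.4634, 4.1702, 18.5000)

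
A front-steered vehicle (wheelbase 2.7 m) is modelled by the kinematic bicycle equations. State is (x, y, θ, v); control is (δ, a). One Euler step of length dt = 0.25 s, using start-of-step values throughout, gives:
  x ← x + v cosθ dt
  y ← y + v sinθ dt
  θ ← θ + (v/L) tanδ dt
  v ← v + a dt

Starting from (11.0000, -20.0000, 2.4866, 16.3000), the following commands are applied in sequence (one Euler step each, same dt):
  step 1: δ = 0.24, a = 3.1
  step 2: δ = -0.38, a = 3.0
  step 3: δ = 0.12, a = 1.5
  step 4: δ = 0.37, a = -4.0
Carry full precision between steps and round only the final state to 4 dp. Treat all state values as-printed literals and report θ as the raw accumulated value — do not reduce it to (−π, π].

after step 1 (δ=0.24, a=3.1): (7.768311, -17.517700, 2.855941, 17.075000)
after step 2 (δ=-0.38, a=3.0): (3.672539, -16.314839, 2.224462, 17.825000)
after step 3 (δ=0.12, a=1.5): (0.962691, -12.777201, 2.423474, 18.200000)
after step 4 (δ=0.37, a=-4.0): (-2.463663, -9.783441, 3.077095, 17.200000)

(-2.4637, -9.7834, 3.0771, 17.2000)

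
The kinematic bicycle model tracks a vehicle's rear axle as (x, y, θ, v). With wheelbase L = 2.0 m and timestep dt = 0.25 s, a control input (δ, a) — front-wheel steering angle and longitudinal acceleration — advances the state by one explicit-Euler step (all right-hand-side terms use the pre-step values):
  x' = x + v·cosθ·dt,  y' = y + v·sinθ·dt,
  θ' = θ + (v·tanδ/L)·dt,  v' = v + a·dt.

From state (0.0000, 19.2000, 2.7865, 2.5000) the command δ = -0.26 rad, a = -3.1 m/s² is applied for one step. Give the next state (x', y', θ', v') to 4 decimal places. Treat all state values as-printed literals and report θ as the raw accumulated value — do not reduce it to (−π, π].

x' = 0.0000 + 2.5000·cos(2.7865)·0.25 = -0.5860
y' = 19.2000 + 2.5000·sin(2.7865)·0.25 = 19.4173
θ' = 2.7865 + (2.5000/2.0)·tan(-0.26)·0.25 = 2.7034
v' = 2.5000 − 3.1000·0.25 = 1.7250

(-0.5860, 19.4173, 2.7034, 1.7250)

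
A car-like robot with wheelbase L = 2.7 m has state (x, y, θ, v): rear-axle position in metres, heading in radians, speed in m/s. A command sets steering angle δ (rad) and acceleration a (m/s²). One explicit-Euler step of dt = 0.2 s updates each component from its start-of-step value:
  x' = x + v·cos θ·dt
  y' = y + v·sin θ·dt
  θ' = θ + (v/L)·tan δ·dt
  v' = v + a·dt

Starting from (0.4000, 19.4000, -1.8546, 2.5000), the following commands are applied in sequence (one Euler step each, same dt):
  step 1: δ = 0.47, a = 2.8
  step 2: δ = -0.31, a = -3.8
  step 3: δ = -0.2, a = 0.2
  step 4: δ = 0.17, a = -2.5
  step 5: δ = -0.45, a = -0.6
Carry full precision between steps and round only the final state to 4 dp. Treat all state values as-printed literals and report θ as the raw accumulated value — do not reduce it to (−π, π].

after step 1 (δ=0.47, a=2.8): (0.259995, 18.920001, -1.760532, 3.060000)
after step 2 (δ=-0.31, a=-3.8): (0.144572, 18.318984, -1.833140, 2.300000)
after step 3 (δ=-0.2, a=0.2): (0.025274, 17.874723, -1.867676, 2.340000)
after step 4 (δ=0.17, a=-2.5): (-0.111634, 17.427196, -1.837922, 1.840000)
after step 5 (δ=-0.45, a=-0.6): (-0.208771, 17.072248, -1.903760, 1.720000)

(-0.2088, 17.0722, -1.9038, 1.7200)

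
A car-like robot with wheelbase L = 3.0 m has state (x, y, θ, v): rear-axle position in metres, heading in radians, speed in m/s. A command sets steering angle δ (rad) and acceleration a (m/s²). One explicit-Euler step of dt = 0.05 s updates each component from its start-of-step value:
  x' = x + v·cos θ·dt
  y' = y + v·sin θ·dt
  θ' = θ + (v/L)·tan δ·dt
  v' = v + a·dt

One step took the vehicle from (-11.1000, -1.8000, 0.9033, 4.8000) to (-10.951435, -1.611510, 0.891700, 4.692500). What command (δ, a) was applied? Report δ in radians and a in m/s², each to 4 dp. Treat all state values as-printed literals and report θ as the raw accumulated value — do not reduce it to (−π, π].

δ = -0.1440, a = -2.1500

a = (v'−v)/dt = (-0.107500)/0.05 = -2.1500
Δθ = θ'−θ = -0.011600;  (v·dt/L) = 4.8000·0.05/3.0 = 0.080000
tan δ = Δθ·L/(v·dt) = -0.145000  →  δ = -0.1440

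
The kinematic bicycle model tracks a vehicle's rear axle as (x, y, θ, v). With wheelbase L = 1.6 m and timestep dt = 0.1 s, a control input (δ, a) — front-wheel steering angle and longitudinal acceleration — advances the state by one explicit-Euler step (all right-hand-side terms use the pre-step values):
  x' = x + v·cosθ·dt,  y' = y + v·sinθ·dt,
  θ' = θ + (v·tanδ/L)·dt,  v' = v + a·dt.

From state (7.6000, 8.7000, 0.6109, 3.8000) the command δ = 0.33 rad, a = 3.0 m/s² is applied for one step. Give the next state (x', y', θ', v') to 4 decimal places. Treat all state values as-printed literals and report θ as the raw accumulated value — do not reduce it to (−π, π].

(7.9113, 8.9180, 0.6922, 4.1000)

x' = 7.6000 + 3.8000·cos(0.6109)·0.1 = 7.9113
y' = 8.7000 + 3.8000·sin(0.6109)·0.1 = 8.9180
θ' = 0.6109 + (3.8000/1.6)·tan(0.33)·0.1 = 0.6922
v' = 3.8000 + 3.0000·0.1 = 4.1000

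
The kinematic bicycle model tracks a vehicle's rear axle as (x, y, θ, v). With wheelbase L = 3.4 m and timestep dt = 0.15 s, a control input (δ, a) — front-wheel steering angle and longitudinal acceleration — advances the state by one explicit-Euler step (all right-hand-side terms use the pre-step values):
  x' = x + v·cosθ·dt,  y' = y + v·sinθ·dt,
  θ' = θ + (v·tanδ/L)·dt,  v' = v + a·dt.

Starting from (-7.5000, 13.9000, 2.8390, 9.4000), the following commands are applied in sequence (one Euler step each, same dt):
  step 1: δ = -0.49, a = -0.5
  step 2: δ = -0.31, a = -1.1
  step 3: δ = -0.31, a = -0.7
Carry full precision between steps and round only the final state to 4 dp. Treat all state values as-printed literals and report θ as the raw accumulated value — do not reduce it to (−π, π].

after step 1 (δ=-0.49, a=-0.5): (-8.845940, 14.320174, 2.617801, 9.325000)
after step 2 (δ=-0.31, a=-1.1): (-10.057158, 15.019783, 2.486019, 9.160000)
after step 3 (δ=-0.31, a=-0.7): (-11.146325, 15.857393, 2.356569, 9.055000)

(-11.1463, 15.8574, 2.3566, 9.0550)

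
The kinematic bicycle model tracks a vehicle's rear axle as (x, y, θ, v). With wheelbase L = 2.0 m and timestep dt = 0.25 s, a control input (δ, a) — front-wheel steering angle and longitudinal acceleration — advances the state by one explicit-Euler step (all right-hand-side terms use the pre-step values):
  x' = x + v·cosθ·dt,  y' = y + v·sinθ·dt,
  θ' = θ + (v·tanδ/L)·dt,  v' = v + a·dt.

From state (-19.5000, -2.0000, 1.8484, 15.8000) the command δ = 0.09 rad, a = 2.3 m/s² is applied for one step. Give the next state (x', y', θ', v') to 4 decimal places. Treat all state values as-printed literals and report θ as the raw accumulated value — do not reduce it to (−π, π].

(-20.5825, 1.7988, 2.0266, 16.3750)

x' = -19.5000 + 15.8000·cos(1.8484)·0.25 = -20.5825
y' = -2.0000 + 15.8000·sin(1.8484)·0.25 = 1.7988
θ' = 1.8484 + (15.8000/2.0)·tan(0.09)·0.25 = 2.0266
v' = 15.8000 + 2.3000·0.25 = 16.3750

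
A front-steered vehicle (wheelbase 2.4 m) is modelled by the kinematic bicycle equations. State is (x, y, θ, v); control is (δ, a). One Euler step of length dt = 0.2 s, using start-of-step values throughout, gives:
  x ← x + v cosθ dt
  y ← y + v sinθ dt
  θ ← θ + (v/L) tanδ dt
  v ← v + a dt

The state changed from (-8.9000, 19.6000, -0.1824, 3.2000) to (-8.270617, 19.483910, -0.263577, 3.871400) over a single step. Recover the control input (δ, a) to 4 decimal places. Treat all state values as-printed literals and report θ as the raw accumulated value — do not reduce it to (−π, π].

a = (v'−v)/dt = (0.671400)/0.2 = 3.3570
Δθ = θ'−θ = -0.081177;  (v·dt/L) = 3.2000·0.2/2.4 = 0.266667
tan δ = Δθ·L/(v·dt) = -0.304414  →  δ = -0.2955

δ = -0.2955, a = 3.3570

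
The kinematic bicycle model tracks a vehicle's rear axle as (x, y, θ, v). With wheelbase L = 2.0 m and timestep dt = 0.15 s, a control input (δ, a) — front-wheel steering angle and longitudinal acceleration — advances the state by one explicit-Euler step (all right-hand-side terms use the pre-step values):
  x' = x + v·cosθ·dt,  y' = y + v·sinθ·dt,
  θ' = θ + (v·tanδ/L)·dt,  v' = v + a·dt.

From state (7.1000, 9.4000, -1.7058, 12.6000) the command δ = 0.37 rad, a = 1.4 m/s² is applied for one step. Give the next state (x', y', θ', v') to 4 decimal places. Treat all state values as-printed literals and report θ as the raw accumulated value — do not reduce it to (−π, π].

(6.8456, 7.5272, -1.3393, 12.8100)

x' = 7.1000 + 12.6000·cos(-1.7058)·0.15 = 6.8456
y' = 9.4000 + 12.6000·sin(-1.7058)·0.15 = 7.5272
θ' = -1.7058 + (12.6000/2.0)·tan(0.37)·0.15 = -1.3393
v' = 12.6000 + 1.4000·0.15 = 12.8100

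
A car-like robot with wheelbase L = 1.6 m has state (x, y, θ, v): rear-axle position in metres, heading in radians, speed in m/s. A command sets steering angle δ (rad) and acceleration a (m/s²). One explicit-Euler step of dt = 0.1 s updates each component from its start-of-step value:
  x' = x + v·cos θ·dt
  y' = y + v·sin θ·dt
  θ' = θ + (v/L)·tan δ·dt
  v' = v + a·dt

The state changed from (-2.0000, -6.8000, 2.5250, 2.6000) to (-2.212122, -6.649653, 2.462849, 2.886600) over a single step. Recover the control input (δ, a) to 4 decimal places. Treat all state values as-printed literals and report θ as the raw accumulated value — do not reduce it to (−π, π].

δ = -0.3653, a = 2.8660

a = (v'−v)/dt = (0.286600)/0.1 = 2.8660
Δθ = θ'−θ = -0.062151;  (v·dt/L) = 2.6000·0.1/1.6 = 0.162500
tan δ = Δθ·L/(v·dt) = -0.382468  →  δ = -0.3653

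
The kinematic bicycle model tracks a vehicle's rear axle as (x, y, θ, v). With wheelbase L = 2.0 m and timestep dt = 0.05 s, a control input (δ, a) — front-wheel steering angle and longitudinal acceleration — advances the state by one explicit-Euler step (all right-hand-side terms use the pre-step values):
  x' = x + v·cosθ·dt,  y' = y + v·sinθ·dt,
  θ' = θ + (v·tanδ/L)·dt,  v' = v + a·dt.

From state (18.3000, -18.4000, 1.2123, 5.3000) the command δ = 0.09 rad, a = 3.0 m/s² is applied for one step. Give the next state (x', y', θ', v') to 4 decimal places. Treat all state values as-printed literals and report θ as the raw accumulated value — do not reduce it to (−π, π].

x' = 18.3000 + 5.3000·cos(1.2123)·0.05 = 18.3930
y' = -18.4000 + 5.3000·sin(1.2123)·0.05 = -18.1518
θ' = 1.2123 + (5.3000/2.0)·tan(0.09)·0.05 = 1.2243
v' = 5.3000 + 3.0000·0.05 = 5.4500

(18.3930, -18.1518, 1.2243, 5.4500)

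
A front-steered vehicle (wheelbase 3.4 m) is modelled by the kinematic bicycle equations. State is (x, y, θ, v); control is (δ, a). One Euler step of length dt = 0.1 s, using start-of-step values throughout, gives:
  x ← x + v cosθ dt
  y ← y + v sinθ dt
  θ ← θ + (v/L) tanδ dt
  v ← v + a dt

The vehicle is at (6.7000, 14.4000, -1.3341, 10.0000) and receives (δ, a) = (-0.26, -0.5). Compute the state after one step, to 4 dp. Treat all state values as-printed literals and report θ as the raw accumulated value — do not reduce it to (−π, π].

x' = 6.7000 + 10.0000·cos(-1.3341)·0.1 = 6.9345
y' = 14.4000 + 10.0000·sin(-1.3341)·0.1 = 13.4279
θ' = -1.3341 + (10.0000/3.4)·tan(-0.26)·0.1 = -1.4123
v' = 10.0000 − 0.5000·0.1 = 9.9500

(6.9345, 13.4279, -1.4123, 9.9500)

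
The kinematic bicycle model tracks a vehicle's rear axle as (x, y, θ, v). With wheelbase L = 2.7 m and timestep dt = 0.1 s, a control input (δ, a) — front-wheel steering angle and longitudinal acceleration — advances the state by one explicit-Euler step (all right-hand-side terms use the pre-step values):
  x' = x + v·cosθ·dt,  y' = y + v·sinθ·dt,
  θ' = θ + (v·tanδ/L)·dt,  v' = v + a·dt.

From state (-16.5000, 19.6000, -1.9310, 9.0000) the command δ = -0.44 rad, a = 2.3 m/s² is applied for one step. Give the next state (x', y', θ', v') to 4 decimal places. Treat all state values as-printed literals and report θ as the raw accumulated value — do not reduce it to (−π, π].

(-16.8172, 18.7578, -2.0879, 9.2300)

x' = -16.5000 + 9.0000·cos(-1.9310)·0.1 = -16.8172
y' = 19.6000 + 9.0000·sin(-1.9310)·0.1 = 18.7578
θ' = -1.9310 + (9.0000/2.7)·tan(-0.44)·0.1 = -2.0879
v' = 9.0000 + 2.3000·0.1 = 9.2300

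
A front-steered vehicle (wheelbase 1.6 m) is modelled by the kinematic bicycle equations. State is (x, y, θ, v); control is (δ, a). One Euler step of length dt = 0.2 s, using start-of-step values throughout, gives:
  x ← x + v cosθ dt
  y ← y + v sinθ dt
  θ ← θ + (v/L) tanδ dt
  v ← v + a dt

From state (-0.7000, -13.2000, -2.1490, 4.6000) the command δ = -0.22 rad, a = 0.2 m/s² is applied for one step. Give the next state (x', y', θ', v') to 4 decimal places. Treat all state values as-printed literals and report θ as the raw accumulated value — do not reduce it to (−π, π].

(-1.2028, -13.9705, -2.2776, 4.6400)

x' = -0.7000 + 4.6000·cos(-2.1490)·0.2 = -1.2028
y' = -13.2000 + 4.6000·sin(-2.1490)·0.2 = -13.9705
θ' = -2.1490 + (4.6000/1.6)·tan(-0.22)·0.2 = -2.2776
v' = 4.6000 + 0.2000·0.2 = 4.6400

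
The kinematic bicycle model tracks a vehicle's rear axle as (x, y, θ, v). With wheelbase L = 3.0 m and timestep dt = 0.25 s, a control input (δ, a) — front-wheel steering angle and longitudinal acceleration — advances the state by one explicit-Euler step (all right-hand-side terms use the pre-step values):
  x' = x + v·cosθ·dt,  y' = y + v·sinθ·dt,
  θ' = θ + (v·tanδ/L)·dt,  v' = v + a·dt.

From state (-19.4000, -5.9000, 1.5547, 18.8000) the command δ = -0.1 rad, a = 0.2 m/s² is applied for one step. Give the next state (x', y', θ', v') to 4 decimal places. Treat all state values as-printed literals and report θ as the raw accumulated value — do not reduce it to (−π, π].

x' = -19.4000 + 18.8000·cos(1.5547)·0.25 = -19.3244
y' = -5.9000 + 18.8000·sin(1.5547)·0.25 = -1.2006
θ' = 1.5547 + (18.8000/3.0)·tan(-0.1)·0.25 = 1.3975
v' = 18.8000 + 0.2000·0.25 = 18.8500

(-19.3244, -1.2006, 1.3975, 18.8500)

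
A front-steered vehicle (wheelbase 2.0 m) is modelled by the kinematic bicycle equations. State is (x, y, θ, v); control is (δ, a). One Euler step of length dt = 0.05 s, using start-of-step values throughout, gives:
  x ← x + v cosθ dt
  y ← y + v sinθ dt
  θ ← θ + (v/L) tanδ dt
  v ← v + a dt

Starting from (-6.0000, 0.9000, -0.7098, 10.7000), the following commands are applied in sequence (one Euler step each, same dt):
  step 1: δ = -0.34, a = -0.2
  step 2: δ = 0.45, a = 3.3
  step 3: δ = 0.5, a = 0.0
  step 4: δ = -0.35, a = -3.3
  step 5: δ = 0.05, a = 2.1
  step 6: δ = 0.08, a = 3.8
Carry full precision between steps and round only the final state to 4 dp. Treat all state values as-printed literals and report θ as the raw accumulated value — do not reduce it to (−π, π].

(-3.4562, -1.0697, -0.5911, 10.9850)

after step 1 (δ=-0.34, a=-0.2): (-5.594207, 0.551350, -0.804425, 10.690000)
after step 2 (δ=0.45, a=3.3): (-5.223517, 0.166279, -0.675328, 10.855000)
after step 3 (δ=0.5, a=0.0): (-4.799900, -0.173023, -0.527075, 10.855000)
after step 4 (δ=-0.35, a=-3.3): (-4.330811, -0.446030, -0.626135, 10.690000)
after step 5 (δ=0.05, a=2.1): (-3.897706, -0.759256, -0.612761, 10.795000)
after step 6 (δ=0.08, a=3.8): (-3.456157, -1.069682, -0.591125, 10.985000)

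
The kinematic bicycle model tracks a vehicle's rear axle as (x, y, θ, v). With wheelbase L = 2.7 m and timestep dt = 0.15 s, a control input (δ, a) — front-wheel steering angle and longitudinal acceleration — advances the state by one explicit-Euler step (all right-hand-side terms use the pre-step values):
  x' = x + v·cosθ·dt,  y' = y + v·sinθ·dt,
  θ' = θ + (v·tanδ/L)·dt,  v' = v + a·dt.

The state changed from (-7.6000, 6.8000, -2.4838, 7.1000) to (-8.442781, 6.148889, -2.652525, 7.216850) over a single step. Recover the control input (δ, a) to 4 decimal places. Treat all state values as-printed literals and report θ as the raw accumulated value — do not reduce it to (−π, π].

a = (v'−v)/dt = (0.116850)/0.15 = 0.7790
Δθ = θ'−θ = -0.168725;  (v·dt/L) = 7.1000·0.15/2.7 = 0.394444
tan δ = Δθ·L/(v·dt) = -0.427754  →  δ = -0.4042

δ = -0.4042, a = 0.7790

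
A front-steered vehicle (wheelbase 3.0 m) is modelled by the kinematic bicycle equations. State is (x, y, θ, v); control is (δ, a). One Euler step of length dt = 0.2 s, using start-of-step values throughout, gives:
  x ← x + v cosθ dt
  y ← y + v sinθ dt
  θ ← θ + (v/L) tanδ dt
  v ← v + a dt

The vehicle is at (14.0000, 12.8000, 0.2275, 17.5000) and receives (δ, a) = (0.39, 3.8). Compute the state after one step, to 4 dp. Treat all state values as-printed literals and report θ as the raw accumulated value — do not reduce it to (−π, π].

x' = 14.0000 + 17.5000·cos(0.2275)·0.2 = 17.4098
y' = 12.8000 + 17.5000·sin(0.2275)·0.2 = 13.5894
θ' = 0.2275 + (17.5000/3.0)·tan(0.39)·0.2 = 0.7071
v' = 17.5000 + 3.8000·0.2 = 18.2600

(17.4098, 13.5894, 0.7071, 18.2600)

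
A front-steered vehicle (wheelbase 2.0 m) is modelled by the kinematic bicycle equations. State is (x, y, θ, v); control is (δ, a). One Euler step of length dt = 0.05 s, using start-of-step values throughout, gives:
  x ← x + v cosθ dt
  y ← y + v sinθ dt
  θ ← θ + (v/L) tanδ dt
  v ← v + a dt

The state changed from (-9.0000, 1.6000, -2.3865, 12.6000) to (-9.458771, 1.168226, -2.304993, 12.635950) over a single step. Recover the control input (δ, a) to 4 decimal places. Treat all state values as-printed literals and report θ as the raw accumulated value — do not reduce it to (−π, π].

δ = 0.2532, a = 0.7190

a = (v'−v)/dt = (0.035950)/0.05 = 0.7190
Δθ = θ'−θ = 0.081507;  (v·dt/L) = 12.6000·0.05/2.0 = 0.315000
tan δ = Δθ·L/(v·dt) = 0.258752  →  δ = 0.2532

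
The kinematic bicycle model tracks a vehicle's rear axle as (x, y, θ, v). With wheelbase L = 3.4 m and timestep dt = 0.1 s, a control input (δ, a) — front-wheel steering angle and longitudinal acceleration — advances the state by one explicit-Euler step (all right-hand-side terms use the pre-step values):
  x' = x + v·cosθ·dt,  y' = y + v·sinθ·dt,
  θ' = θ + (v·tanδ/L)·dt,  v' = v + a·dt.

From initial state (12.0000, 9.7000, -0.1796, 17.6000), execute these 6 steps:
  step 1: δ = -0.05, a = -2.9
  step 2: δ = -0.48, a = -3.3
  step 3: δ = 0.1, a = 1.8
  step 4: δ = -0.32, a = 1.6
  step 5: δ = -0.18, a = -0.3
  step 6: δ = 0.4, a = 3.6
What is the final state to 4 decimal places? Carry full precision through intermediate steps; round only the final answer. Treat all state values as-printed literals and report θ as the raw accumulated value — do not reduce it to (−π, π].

after step 1 (δ=-0.05, a=-2.9): (13.731691, 9.385601, -0.205504, 17.310000)
after step 2 (δ=-0.48, a=-3.3): (15.426268, 9.032372, -0.470556, 16.980000)
after step 3 (δ=0.1, a=1.8): (16.939723, 8.262529, -0.420448, 17.160000)
after step 4 (δ=-0.32, a=1.6): (18.506270, 7.562111, -0.587702, 17.320000)
after step 5 (δ=-0.18, a=-0.3): (19.947670, 6.601803, -0.680399, 17.290000)
after step 6 (δ=0.4, a=3.6): (21.291659, 5.514083, -0.465397, 17.650000)

(21.2917, 5.5141, -0.4654, 17.6500)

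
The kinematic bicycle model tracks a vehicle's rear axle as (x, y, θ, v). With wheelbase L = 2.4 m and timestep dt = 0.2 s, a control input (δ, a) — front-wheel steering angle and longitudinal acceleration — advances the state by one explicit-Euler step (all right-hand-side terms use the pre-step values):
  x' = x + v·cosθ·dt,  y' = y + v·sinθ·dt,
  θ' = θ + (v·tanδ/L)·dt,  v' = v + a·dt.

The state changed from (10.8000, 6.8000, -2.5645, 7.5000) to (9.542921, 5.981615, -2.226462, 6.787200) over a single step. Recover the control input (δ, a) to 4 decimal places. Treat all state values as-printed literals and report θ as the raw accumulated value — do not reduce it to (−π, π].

δ = 0.4958, a = -3.5640

a = (v'−v)/dt = (-0.712800)/0.2 = -3.5640
Δθ = θ'−θ = 0.338038;  (v·dt/L) = 7.5000·0.2/2.4 = 0.625000
tan δ = Δθ·L/(v·dt) = 0.540861  →  δ = 0.4958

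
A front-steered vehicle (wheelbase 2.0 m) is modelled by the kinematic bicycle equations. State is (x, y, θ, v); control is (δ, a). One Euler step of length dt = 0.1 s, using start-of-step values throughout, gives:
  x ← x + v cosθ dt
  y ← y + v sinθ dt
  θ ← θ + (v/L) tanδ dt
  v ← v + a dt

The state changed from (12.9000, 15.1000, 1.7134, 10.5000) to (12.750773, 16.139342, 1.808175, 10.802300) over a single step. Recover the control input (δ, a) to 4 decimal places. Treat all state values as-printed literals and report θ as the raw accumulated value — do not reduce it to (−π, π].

a = (v'−v)/dt = (0.302300)/0.1 = 3.0230
Δθ = θ'−θ = 0.094775;  (v·dt/L) = 10.5000·0.1/2.0 = 0.525000
tan δ = Δθ·L/(v·dt) = 0.180524  →  δ = 0.1786

δ = 0.1786, a = 3.0230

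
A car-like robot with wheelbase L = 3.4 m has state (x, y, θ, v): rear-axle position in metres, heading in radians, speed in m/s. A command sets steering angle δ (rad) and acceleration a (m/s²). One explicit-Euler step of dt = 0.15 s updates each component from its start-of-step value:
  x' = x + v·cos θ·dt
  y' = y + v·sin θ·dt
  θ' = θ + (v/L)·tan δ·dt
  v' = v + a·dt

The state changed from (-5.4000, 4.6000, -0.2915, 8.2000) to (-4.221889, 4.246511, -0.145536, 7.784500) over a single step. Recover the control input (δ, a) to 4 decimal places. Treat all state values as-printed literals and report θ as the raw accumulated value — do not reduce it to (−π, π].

a = (v'−v)/dt = (-0.415500)/0.15 = -2.7700
Δθ = θ'−θ = 0.145964;  (v·dt/L) = 8.2000·0.15/3.4 = 0.361765
tan δ = Δθ·L/(v·dt) = 0.403478  →  δ = 0.3835

δ = 0.3835, a = -2.7700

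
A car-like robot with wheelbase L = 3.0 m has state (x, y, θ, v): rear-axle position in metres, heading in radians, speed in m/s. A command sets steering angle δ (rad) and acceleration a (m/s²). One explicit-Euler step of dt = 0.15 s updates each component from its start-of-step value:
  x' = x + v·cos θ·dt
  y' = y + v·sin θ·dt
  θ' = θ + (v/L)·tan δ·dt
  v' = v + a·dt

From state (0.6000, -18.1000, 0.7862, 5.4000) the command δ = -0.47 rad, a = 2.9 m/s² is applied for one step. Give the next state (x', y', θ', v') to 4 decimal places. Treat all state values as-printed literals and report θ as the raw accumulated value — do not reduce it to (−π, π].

x' = 0.6000 + 5.4000·cos(0.7862)·0.15 = 1.1723
y' = -18.1000 + 5.4000·sin(0.7862)·0.15 = -17.5268
θ' = 0.7862 + (5.4000/3.0)·tan(-0.47)·0.15 = 0.6490
v' = 5.4000 + 2.9000·0.15 = 5.8350

(1.1723, -17.5268, 0.6490, 5.8350)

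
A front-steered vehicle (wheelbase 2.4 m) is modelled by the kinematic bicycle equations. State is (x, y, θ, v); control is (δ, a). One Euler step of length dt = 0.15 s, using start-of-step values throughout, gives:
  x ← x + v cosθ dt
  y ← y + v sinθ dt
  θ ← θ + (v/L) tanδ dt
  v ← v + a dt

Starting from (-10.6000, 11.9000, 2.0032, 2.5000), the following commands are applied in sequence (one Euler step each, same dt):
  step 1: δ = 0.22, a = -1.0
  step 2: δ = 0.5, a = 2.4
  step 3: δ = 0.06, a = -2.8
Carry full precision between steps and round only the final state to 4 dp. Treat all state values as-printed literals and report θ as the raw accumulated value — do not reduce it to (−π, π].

(-11.1276, 12.9022, 2.1286, 2.2900)

after step 1 (δ=0.22, a=-1.0): (-10.757145, 12.240485, 2.038141, 2.350000)
after step 2 (δ=0.5, a=2.4): (-10.915953, 12.555186, 2.118379, 2.710000)
after step 3 (δ=0.06, a=-2.8): (-11.127587, 12.902250, 2.128553, 2.290000)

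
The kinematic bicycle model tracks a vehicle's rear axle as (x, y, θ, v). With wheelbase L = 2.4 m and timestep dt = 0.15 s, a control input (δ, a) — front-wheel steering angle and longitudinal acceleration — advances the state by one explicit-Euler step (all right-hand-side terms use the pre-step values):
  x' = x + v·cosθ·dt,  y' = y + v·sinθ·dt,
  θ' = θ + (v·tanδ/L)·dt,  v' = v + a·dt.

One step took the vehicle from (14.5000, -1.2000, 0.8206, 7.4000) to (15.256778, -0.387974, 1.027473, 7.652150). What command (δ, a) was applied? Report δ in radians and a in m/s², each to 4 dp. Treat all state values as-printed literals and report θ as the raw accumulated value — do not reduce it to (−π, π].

δ = 0.4206, a = 1.6810

a = (v'−v)/dt = (0.252150)/0.15 = 1.6810
Δθ = θ'−θ = 0.206873;  (v·dt/L) = 7.4000·0.15/2.4 = 0.462500
tan δ = Δθ·L/(v·dt) = 0.447293  →  δ = 0.4206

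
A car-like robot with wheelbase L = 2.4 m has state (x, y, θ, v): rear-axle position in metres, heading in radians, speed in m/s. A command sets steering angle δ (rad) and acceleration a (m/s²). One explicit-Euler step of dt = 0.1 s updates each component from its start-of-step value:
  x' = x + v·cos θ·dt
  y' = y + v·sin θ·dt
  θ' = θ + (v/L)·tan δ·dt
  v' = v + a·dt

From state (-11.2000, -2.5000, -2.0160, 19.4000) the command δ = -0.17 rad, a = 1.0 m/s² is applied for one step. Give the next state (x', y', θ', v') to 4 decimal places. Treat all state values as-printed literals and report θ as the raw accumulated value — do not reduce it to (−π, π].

(-12.0354, -4.2509, -2.1548, 19.5000)

x' = -11.2000 + 19.4000·cos(-2.0160)·0.1 = -12.0354
y' = -2.5000 + 19.4000·sin(-2.0160)·0.1 = -4.2509
θ' = -2.0160 + (19.4000/2.4)·tan(-0.17)·0.1 = -2.1548
v' = 19.4000 + 1.0000·0.1 = 19.5000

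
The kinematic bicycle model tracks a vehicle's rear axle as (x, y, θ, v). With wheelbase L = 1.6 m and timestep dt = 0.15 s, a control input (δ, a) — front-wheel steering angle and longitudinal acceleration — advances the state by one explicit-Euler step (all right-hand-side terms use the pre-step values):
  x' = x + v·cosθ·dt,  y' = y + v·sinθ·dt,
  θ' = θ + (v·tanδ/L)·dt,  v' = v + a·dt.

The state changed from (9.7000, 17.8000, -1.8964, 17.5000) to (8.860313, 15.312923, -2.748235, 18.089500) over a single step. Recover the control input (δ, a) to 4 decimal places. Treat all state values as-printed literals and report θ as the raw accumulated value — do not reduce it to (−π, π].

δ = -0.4789, a = 3.9300

a = (v'−v)/dt = (0.589500)/0.15 = 3.9300
Δθ = θ'−θ = -0.851835;  (v·dt/L) = 17.5000·0.15/1.6 = 1.640625
tan δ = Δθ·L/(v·dt) = -0.519214  →  δ = -0.4789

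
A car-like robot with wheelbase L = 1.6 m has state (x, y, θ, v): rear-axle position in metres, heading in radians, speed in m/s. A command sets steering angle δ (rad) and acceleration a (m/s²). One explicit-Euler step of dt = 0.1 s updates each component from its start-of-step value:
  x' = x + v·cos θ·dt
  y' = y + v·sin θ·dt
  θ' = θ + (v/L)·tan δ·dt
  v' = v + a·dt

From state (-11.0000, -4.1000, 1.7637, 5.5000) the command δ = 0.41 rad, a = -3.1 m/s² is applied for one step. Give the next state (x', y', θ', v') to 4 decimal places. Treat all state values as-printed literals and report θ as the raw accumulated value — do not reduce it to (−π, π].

(-11.1054, -3.5602, 1.9131, 5.1900)

x' = -11.0000 + 5.5000·cos(1.7637)·0.1 = -11.1054
y' = -4.1000 + 5.5000·sin(1.7637)·0.1 = -3.5602
θ' = 1.7637 + (5.5000/1.6)·tan(0.41)·0.1 = 1.9131
v' = 5.5000 − 3.1000·0.1 = 5.1900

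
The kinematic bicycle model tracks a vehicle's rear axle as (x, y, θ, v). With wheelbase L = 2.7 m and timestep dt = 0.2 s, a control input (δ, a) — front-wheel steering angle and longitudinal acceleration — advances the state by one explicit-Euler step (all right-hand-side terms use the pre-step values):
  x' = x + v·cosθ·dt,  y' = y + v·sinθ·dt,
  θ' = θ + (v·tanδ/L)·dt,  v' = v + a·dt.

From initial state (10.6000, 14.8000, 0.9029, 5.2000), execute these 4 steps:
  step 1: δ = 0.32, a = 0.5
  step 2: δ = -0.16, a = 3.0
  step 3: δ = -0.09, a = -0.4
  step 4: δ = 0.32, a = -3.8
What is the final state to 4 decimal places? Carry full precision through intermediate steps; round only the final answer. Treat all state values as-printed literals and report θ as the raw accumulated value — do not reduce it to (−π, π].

(13.1571, 18.4286, 1.0706, 5.0600)

after step 1 (δ=0.32, a=0.5): (11.244109, 15.616531, 1.030546, 5.300000)
after step 2 (δ=-0.16, a=3.0): (11.789321, 16.525566, 0.967190, 5.900000)
after step 3 (δ=-0.09, a=-0.4): (12.459107, 17.497053, 0.927750, 5.820000)
after step 4 (δ=0.32, a=-3.8): (13.157083, 18.428571, 1.070616, 5.060000)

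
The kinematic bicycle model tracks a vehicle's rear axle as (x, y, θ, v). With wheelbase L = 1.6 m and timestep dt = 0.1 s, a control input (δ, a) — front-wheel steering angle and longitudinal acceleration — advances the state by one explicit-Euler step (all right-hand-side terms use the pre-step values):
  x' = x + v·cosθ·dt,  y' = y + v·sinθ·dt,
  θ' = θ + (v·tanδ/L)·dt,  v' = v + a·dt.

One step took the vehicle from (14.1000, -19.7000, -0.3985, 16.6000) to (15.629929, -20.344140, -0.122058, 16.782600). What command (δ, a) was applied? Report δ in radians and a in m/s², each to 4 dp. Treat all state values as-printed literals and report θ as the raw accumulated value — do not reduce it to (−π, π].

a = (v'−v)/dt = (0.182600)/0.1 = 1.8260
Δθ = θ'−θ = 0.276442;  (v·dt/L) = 16.6000·0.1/1.6 = 1.037500
tan δ = Δθ·L/(v·dt) = 0.266450  →  δ = 0.2604

δ = 0.2604, a = 1.8260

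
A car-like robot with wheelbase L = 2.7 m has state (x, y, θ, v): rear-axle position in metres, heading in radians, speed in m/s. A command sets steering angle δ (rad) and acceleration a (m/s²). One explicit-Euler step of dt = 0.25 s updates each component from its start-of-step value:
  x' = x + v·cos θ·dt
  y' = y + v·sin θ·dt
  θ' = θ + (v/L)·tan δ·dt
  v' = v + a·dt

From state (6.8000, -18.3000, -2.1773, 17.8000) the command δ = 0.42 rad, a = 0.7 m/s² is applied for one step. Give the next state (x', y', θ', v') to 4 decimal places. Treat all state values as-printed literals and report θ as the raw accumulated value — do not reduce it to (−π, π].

x' = 6.8000 + 17.8000·cos(-2.1773)·0.25 = 4.2635
y' = -18.3000 + 17.8000·sin(-2.1773)·0.25 = -21.9563
θ' = -2.1773 + (17.8000/2.7)·tan(0.42)·0.25 = -1.4413
v' = 17.8000 + 0.7000·0.25 = 17.9750

(4.2635, -21.9563, -1.4413, 17.9750)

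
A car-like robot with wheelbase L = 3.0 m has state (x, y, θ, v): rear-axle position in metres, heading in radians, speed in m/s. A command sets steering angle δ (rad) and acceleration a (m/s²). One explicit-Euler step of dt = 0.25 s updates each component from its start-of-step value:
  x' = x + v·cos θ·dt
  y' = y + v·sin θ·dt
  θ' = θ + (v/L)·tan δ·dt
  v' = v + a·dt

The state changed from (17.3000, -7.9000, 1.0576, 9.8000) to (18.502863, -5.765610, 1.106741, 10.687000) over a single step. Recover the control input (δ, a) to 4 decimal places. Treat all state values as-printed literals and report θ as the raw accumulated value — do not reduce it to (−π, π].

δ = 0.0601, a = 3.5480

a = (v'−v)/dt = (0.887000)/0.25 = 3.5480
Δθ = θ'−θ = 0.049141;  (v·dt/L) = 9.8000·0.25/3.0 = 0.816667
tan δ = Δθ·L/(v·dt) = 0.060173  →  δ = 0.0601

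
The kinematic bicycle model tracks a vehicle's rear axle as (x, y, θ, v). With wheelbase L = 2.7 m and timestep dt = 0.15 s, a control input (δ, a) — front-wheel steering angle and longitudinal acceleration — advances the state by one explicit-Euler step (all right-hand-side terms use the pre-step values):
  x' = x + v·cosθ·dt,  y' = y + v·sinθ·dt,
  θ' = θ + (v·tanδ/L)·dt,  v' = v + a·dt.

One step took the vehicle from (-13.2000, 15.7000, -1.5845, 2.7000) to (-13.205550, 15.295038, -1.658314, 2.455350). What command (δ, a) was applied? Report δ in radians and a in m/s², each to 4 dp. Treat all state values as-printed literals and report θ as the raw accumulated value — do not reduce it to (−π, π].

a = (v'−v)/dt = (-0.244650)/0.15 = -1.6310
Δθ = θ'−θ = -0.073814;  (v·dt/L) = 2.7000·0.15/2.7 = 0.150000
tan δ = Δθ·L/(v·dt) = -0.492093  →  δ = -0.4573

δ = -0.4573, a = -1.6310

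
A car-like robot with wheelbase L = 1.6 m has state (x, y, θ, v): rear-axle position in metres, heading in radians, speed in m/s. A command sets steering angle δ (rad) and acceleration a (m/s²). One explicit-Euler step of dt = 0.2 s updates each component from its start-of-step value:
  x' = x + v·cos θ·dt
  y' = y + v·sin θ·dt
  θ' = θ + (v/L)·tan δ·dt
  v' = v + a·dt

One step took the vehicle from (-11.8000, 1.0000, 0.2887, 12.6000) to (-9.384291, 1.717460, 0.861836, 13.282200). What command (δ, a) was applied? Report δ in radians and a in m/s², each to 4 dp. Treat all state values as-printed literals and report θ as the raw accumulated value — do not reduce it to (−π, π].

δ = 0.3490, a = 3.4110

a = (v'−v)/dt = (0.682200)/0.2 = 3.4110
Δθ = θ'−θ = 0.573136;  (v·dt/L) = 12.6000·0.2/1.6 = 1.575000
tan δ = Δθ·L/(v·dt) = 0.363896  →  δ = 0.3490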